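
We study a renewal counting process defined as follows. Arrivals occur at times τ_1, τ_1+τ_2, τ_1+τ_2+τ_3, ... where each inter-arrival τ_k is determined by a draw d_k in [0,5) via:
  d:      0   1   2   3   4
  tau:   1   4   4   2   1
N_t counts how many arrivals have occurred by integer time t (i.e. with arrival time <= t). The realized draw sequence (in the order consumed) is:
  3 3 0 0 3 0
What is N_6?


4

draw d_1=3: τ_1=2, arrival time A_1=2
draw d_2=3: τ_2=2, arrival time A_2=4
draw d_3=0: τ_3=1, arrival time A_3=5
draw d_4=0: τ_4=1, arrival time A_4=6
draw d_5=3: τ_5=2, arrival time A_5=8
draw d_6=0: τ_6=1, arrival time A_6=9
N_t over t=0..6: 0:0 1:0 2:1 3:1 4:2 5:3 6:4


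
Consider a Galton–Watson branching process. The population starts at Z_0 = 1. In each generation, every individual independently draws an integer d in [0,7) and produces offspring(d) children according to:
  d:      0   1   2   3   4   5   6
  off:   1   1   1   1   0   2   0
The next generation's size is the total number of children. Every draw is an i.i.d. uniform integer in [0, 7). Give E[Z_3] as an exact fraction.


216/343

Outcome values over d=0..6: [1, 1, 1, 1, 0, 2, 0]
Σy = 6, Σy² = 8, M = 7
μ = 6/7 = 6/7,  σ² = 8/7 − (6/7)² = 20/49
E[Z_0] = 1
E[Z_1] = 6/7·E[Z_0] = 6/7
E[Z_2] = 6/7·E[Z_1] = 36/49
E[Z_3] = 6/7·E[Z_2] = 216/343


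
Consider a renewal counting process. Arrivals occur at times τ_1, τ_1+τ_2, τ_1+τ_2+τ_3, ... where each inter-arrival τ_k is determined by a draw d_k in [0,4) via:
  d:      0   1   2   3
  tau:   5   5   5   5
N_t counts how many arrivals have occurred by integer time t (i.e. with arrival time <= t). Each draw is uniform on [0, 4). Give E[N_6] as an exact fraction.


1

Inter-arrival values over d=0..3: [5, 5, 5, 5]
Each d has probability 1/4, so the pmf of τ is: f(5) = 1
Renewal equation for m(n) = E[N_n]: condition on τ_1 = k (if k <= n, one arrival plus a fresh copy on the remaining n−k steps): m(n) = F(n) + Σ_{k<=n} f(k)·m(n−k), where F(n) = P(τ <= n) and m(0) = 0
m(1) = F(1) = 0
m(2) = F(2) = 0
m(3) = F(3) = 0
m(4) = F(4) = 0
m(5) = F(5) = 1
m(6) = F(6) = 1
E[N_6] = m(6) = 1


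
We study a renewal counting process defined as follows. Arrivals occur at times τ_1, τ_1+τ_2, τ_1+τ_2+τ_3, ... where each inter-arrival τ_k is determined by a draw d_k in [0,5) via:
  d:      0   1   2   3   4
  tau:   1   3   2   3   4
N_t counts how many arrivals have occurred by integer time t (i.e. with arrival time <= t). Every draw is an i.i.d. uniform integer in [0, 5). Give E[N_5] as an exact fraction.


5226/3125

Inter-arrival values over d=0..4: [1, 3, 2, 3, 4]
Each d has probability 1/5, so the pmf of τ is: f(1) = 1/5, f(2) = 1/5, f(3) = 2/5, f(4) = 1/5
Renewal equation for m(n) = E[N_n]: condition on τ_1 = k (if k <= n, one arrival plus a fresh copy on the remaining n−k steps): m(n) = F(n) + Σ_{k<=n} f(k)·m(n−k), where F(n) = P(τ <= n) and m(0) = 0
m(1) = F(1) = 1/5
m(2) = F(2) + f(1)·m(1) = 2/5 + 1/5·1/5 = 11/25
m(3) = F(3) + f(1)·m(2) + f(2)·m(1) = 4/5 + 1/5·11/25 + 1/5·1/5 = 116/125
m(4) = F(4) + f(1)·m(3) + f(2)·m(2) + f(3)·m(1) = 1 + 1/5·116/125 + 1/5·11/25 + 2/5·1/5 = 846/625
m(5) = F(5) + f(1)·m(4) + f(2)·m(3) + f(3)·m(2) + f(4)·m(1) = 1 + 1/5·846/625 + 1/5·116/125 + 2/5·11/25 + 1/5·1/5 = 5226/3125
E[N_5] = m(5) = 5226/3125


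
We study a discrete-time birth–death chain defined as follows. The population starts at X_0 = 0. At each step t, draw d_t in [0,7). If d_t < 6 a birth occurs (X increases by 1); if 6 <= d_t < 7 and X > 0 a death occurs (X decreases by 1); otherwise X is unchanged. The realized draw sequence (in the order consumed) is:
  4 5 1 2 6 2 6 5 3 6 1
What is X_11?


5

t=0: X=0, d=4 → birth, X_1=1
t=1: X=1, d=5 → birth, X_2=2
t=2: X=2, d=1 → birth, X_3=3
t=3: X=3, d=2 → birth, X_4=4
t=4: X=4, d=6 → death, X_5=3
t=5: X=3, d=2 → birth, X_6=4
t=6: X=4, d=6 → death, X_7=3
t=7: X=3, d=5 → birth, X_8=4
t=8: X=4, d=3 → birth, X_9=5
t=9: X=5, d=6 → death, X_10=4
t=10: X=4, d=1 → birth, X_11=5


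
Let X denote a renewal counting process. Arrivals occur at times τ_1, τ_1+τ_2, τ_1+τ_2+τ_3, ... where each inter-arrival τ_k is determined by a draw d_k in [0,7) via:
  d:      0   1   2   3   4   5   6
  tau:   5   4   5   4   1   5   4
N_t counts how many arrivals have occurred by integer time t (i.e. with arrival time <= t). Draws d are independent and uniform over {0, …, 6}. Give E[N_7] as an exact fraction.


1092169/823543

Inter-arrival values over d=0..6: [5, 4, 5, 4, 1, 5, 4]
Each d has probability 1/7, so the pmf of τ is: f(1) = 1/7, f(4) = 3/7, f(5) = 3/7
Renewal equation for m(n) = E[N_n]: condition on τ_1 = k (if k <= n, one arrival plus a fresh copy on the remaining n−k steps): m(n) = F(n) + Σ_{k<=n} f(k)·m(n−k), where F(n) = P(τ <= n) and m(0) = 0
m(1) = F(1) = 1/7
m(2) = F(2) + f(1)·m(1) = 1/7 + 1/7·1/7 = 8/49
m(3) = F(3) + f(1)·m(2) = 1/7 + 1/7·8/49 = 57/343
m(4) = F(4) + f(1)·m(3) = 4/7 + 1/7·57/343 = 1429/2401
m(5) = F(5) + f(1)·m(4) + f(4)·m(1) = 1 + 1/7·1429/2401 + 3/7·1/7 = 19265/16807
m(6) = F(6) + f(1)·m(5) + f(4)·m(2) + f(5)·m(1) = 1 + 1/7·19265/16807 + 3/7·8/49 + 3/7·1/7 = 152349/117649
m(7) = F(7) + f(1)·m(6) + f(4)·m(3) + f(5)·m(2) = 1 + 1/7·152349/117649 + 3/7·57/343 + 3/7·8/49 = 1092169/823543
E[N_7] = m(7) = 1092169/823543


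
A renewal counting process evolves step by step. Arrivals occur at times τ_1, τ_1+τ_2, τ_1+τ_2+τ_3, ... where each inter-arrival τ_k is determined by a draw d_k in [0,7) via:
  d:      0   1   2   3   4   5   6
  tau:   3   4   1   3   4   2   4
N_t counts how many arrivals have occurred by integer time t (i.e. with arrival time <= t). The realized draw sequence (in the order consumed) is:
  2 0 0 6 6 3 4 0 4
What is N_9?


draw d_1=2: τ_1=1, arrival time A_1=1
draw d_2=0: τ_2=3, arrival time A_2=4
draw d_3=0: τ_3=3, arrival time A_3=7
draw d_4=6: τ_4=4, arrival time A_4=11
draw d_5=6: τ_5=4, arrival time A_5=15
draw d_6=3: τ_6=3, arrival time A_6=18
draw d_7=4: τ_7=4, arrival time A_7=22
draw d_8=0: τ_8=3, arrival time A_8=25
draw d_9=4: τ_9=4, arrival time A_9=29
N_t over t=0..9: 0:0 1:1 2:1 3:1 4:2 5:2 6:2 7:3 8:3 9:3

3


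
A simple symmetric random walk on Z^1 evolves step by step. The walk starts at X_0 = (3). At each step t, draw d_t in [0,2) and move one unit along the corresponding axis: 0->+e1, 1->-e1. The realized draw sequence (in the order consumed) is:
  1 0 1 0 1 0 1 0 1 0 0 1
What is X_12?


(3)

t=0: X=(3), d=1 → -e1, X_1=(2)
t=1: X=(2), d=0 → +e1, X_2=(3)
t=2: X=(3), d=1 → -e1, X_3=(2)
t=3: X=(2), d=0 → +e1, X_4=(3)
t=4: X=(3), d=1 → -e1, X_5=(2)
t=5: X=(2), d=0 → +e1, X_6=(3)
t=6: X=(3), d=1 → -e1, X_7=(2)
t=7: X=(2), d=0 → +e1, X_8=(3)
t=8: X=(3), d=1 → -e1, X_9=(2)
t=9: X=(2), d=0 → +e1, X_10=(3)
t=10: X=(3), d=0 → +e1, X_11=(4)
t=11: X=(4), d=1 → -e1, X_12=(3)


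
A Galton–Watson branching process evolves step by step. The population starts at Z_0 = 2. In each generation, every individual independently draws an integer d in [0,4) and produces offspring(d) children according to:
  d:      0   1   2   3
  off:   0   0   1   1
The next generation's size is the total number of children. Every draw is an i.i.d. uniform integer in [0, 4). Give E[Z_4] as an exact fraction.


Outcome values over d=0..3: [0, 0, 1, 1]
Σy = 2, Σy² = 2, M = 4
μ = 2/4 = 1/2,  σ² = 2/4 − (1/2)² = 1/4
E[Z_0] = 2
E[Z_1] = 1/2·E[Z_0] = 1
E[Z_2] = 1/2·E[Z_1] = 1/2
E[Z_3] = 1/2·E[Z_2] = 1/4
E[Z_4] = 1/2·E[Z_3] = 1/8

1/8


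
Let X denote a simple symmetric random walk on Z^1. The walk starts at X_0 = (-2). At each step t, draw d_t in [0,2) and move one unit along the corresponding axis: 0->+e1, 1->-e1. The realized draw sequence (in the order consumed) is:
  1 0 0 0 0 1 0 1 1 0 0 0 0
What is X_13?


(3)

t=0: X=(-2), d=1 → -e1, X_1=(-3)
t=1: X=(-3), d=0 → +e1, X_2=(-2)
t=2: X=(-2), d=0 → +e1, X_3=(-1)
t=3: X=(-1), d=0 → +e1, X_4=(0)
t=4: X=(0), d=0 → +e1, X_5=(1)
t=5: X=(1), d=1 → -e1, X_6=(0)
t=6: X=(0), d=0 → +e1, X_7=(1)
t=7: X=(1), d=1 → -e1, X_8=(0)
t=8: X=(0), d=1 → -e1, X_9=(-1)
t=9: X=(-1), d=0 → +e1, X_10=(0)
t=10: X=(0), d=0 → +e1, X_11=(1)
t=11: X=(1), d=0 → +e1, X_12=(2)
t=12: X=(2), d=0 → +e1, X_13=(3)


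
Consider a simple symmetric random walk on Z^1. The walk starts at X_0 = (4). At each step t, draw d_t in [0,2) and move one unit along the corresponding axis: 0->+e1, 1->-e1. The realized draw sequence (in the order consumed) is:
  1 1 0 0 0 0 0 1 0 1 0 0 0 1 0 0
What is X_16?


(10)

t=0: X=(4), d=1 → -e1, X_1=(3)
t=1: X=(3), d=1 → -e1, X_2=(2)
t=2: X=(2), d=0 → +e1, X_3=(3)
t=3: X=(3), d=0 → +e1, X_4=(4)
t=4: X=(4), d=0 → +e1, X_5=(5)
t=5: X=(5), d=0 → +e1, X_6=(6)
t=6: X=(6), d=0 → +e1, X_7=(7)
t=7: X=(7), d=1 → -e1, X_8=(6)
t=8: X=(6), d=0 → +e1, X_9=(7)
t=9: X=(7), d=1 → -e1, X_10=(6)
t=10: X=(6), d=0 → +e1, X_11=(7)
t=11: X=(7), d=0 → +e1, X_12=(8)
t=12: X=(8), d=0 → +e1, X_13=(9)
t=13: X=(9), d=1 → -e1, X_14=(8)
t=14: X=(8), d=0 → +e1, X_15=(9)
t=15: X=(9), d=0 → +e1, X_16=(10)


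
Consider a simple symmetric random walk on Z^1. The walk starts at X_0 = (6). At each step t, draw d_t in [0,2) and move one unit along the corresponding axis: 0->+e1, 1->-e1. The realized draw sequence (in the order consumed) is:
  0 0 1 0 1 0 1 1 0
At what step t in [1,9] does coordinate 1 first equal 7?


1

t=0: X=(6), d=0 → +e1, X_1=(7)
t=1: X=(7), d=0 → +e1, X_2=(8)
t=2: X=(8), d=1 → -e1, X_3=(7)
t=3: X=(7), d=0 → +e1, X_4=(8)
t=4: X=(8), d=1 → -e1, X_5=(7)
t=5: X=(7), d=0 → +e1, X_6=(8)
t=6: X=(8), d=1 → -e1, X_7=(7)
t=7: X=(7), d=1 → -e1, X_8=(6)
t=8: X=(6), d=0 → +e1, X_9=(7)


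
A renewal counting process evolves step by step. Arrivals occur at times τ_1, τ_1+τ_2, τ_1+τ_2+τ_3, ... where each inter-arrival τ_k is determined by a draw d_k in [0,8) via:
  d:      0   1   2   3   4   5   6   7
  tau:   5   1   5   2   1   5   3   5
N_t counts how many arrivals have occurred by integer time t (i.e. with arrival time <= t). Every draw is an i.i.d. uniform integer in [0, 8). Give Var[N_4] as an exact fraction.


Inter-arrival values over d=0..7: [5, 1, 5, 2, 1, 5, 3, 5]
Each d has probability 1/8, so the pmf of τ is: f(1) = 1/4, f(2) = 1/8, f(3) = 1/8, f(5) = 1/2
Let p_n(j) = P(N_n = j), with p_0 = [1]. Condition on τ_1: p_n(0) = P(τ > n), and for j >= 1, p_n(j) = Σ_{k<=n} f(k)·p_{n−k}(j−1)
p_1 = [3/4, 1/4]  (j = 0..1)
p_2 = [5/8, 5/16, 1/16]  (j = 0..2)
p_3 = [1/2, 3/8, 7/64, 1/64]  (j = 0..3)
p_4 = [1/2, 19/64, 21/128, 9/256, 1/256]  (j = 0..4)
E[N_4] = Σ j·p_4(j) = 191/256;  E[N_4²] = Σ j²·p_4(j) = 341/256
Var[N_4] = 341/256 − (191/256)² = 50815/65536

50815/65536


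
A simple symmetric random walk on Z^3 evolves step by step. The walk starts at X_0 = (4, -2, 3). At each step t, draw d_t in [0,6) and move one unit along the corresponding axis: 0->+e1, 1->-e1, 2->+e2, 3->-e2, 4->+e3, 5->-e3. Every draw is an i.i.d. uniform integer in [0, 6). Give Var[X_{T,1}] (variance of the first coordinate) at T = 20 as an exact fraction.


20/3

Outcome values over d=0..5: [1, -1, 0, 0, 0, 0]
Σy = 0, Σy² = 2, M = 6
μ = 0/6 = 0,  σ² = 2/6 − (0)² = 1/3
Independent increments: Var[X_20] = 20·σ² = 20·(1/3) = 20/3


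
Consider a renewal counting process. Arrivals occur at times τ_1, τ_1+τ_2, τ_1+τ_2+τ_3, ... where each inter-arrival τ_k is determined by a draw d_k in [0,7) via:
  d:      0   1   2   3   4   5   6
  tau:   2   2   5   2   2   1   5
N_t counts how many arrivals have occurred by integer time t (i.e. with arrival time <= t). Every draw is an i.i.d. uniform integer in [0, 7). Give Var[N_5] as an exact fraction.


Inter-arrival values over d=0..6: [2, 2, 5, 2, 2, 1, 5]
Each d has probability 1/7, so the pmf of τ is: f(1) = 1/7, f(2) = 4/7, f(5) = 2/7
Let p_n(j) = P(N_n = j), with p_0 = [1]. Condition on τ_1: p_n(0) = P(τ > n), and for j >= 1, p_n(j) = Σ_{k<=n} f(k)·p_{n−k}(j−1)
p_1 = [6/7, 1/7]  (j = 0..1)
p_2 = [2/7, 34/49, 1/49]  (j = 0..2)
p_3 = [2/7, 26/49, 62/343, 1/343]  (j = 0..3)
p_4 = [2/7, 10/49, 162/343, 90/2401, 1/2401]  (j = 0..4)
p_5 = [0, 24/49, 114/343, 410/2401, 118/16807, 1/16807]  (j = 0..5)
E[N_5] = Σ j·p_5(j) = 28491/16807;  E[N_5²] = Σ j²·p_5(j) = 58319/16807
Var[N_5] = 58319/16807 − (28491/16807)² = 168430352/282475249

168430352/282475249


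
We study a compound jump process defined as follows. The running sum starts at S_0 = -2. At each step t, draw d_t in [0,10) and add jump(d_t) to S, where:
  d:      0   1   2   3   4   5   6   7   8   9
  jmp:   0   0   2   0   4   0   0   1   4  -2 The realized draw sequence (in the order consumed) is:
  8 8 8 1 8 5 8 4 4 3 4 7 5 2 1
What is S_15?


33

t=0: S=-2, d=8, jump=4, S_1=2
t=1: S=2, d=8, jump=4, S_2=6
t=2: S=6, d=8, jump=4, S_3=10
t=3: S=10, d=1, jump=0, S_4=10
t=4: S=10, d=8, jump=4, S_5=14
t=5: S=14, d=5, jump=0, S_6=14
t=6: S=14, d=8, jump=4, S_7=18
t=7: S=18, d=4, jump=4, S_8=22
t=8: S=22, d=4, jump=4, S_9=26
t=9: S=26, d=3, jump=0, S_10=26
t=10: S=26, d=4, jump=4, S_11=30
t=11: S=30, d=7, jump=1, S_12=31
t=12: S=31, d=5, jump=0, S_13=31
t=13: S=31, d=2, jump=2, S_14=33
t=14: S=33, d=1, jump=0, S_15=33


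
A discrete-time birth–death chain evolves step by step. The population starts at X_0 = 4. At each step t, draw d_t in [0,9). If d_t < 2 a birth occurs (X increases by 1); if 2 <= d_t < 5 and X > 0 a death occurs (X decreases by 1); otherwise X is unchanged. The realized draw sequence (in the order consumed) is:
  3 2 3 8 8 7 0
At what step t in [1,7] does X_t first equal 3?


t=0: X=4, d=3 → death, X_1=3
t=1: X=3, d=2 → death, X_2=2
t=2: X=2, d=3 → death, X_3=1
t=3: X=1, d=8 → hold, X_4=1
t=4: X=1, d=8 → hold, X_5=1
t=5: X=1, d=7 → hold, X_6=1
t=6: X=1, d=0 → birth, X_7=2

1


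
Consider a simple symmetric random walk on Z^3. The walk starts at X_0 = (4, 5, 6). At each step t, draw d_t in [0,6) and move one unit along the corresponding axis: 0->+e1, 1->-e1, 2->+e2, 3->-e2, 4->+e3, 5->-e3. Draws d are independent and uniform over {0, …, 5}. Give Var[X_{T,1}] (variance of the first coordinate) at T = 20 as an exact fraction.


20/3

Outcome values over d=0..5: [1, -1, 0, 0, 0, 0]
Σy = 0, Σy² = 2, M = 6
μ = 0/6 = 0,  σ² = 2/6 − (0)² = 1/3
Independent increments: Var[X_20] = 20·σ² = 20·(1/3) = 20/3


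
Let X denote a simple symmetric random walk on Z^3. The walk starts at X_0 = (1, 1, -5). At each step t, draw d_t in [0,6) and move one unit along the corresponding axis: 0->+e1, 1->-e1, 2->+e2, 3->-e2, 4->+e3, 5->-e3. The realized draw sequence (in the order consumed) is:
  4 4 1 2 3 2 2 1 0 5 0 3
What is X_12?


t=0: X=(1, 1, -5), d=4 → +e3, X_1=(1, 1, -4)
t=1: X=(1, 1, -4), d=4 → +e3, X_2=(1, 1, -3)
t=2: X=(1, 1, -3), d=1 → -e1, X_3=(0, 1, -3)
t=3: X=(0, 1, -3), d=2 → +e2, X_4=(0, 2, -3)
t=4: X=(0, 2, -3), d=3 → -e2, X_5=(0, 1, -3)
t=5: X=(0, 1, -3), d=2 → +e2, X_6=(0, 2, -3)
t=6: X=(0, 2, -3), d=2 → +e2, X_7=(0, 3, -3)
t=7: X=(0, 3, -3), d=1 → -e1, X_8=(-1, 3, -3)
t=8: X=(-1, 3, -3), d=0 → +e1, X_9=(0, 3, -3)
t=9: X=(0, 3, -3), d=5 → -e3, X_10=(0, 3, -4)
t=10: X=(0, 3, -4), d=0 → +e1, X_11=(1, 3, -4)
t=11: X=(1, 3, -4), d=3 → -e2, X_12=(1, 2, -4)

(1, 2, -4)


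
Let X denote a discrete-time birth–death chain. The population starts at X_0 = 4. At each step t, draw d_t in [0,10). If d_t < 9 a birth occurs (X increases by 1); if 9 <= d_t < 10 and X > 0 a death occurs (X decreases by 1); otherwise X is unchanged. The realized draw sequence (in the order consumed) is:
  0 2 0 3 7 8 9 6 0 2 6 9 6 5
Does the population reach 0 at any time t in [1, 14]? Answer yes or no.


no

t=0: X=4, d=0 → birth, X_1=5
t=1: X=5, d=2 → birth, X_2=6
t=2: X=6, d=0 → birth, X_3=7
t=3: X=7, d=3 → birth, X_4=8
t=4: X=8, d=7 → birth, X_5=9
t=5: X=9, d=8 → birth, X_6=10
t=6: X=10, d=9 → death, X_7=9
t=7: X=9, d=6 → birth, X_8=10
t=8: X=10, d=0 → birth, X_9=11
t=9: X=11, d=2 → birth, X_10=12
t=10: X=12, d=6 → birth, X_11=13
t=11: X=13, d=9 → death, X_12=12
t=12: X=12, d=6 → birth, X_13=13
t=13: X=13, d=5 → birth, X_14=14


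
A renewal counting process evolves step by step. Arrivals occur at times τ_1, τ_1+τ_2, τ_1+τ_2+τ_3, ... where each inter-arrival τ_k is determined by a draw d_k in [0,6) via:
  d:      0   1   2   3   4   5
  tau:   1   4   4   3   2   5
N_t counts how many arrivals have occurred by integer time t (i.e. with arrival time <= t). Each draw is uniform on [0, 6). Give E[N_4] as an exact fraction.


Inter-arrival values over d=0..5: [1, 4, 4, 3, 2, 5]
Each d has probability 1/6, so the pmf of τ is: f(1) = 1/6, f(2) = 1/6, f(3) = 1/6, f(4) = 1/3, f(5) = 1/6
Renewal equation for m(n) = E[N_n]: condition on τ_1 = k (if k <= n, one arrival plus a fresh copy on the remaining n−k steps): m(n) = F(n) + Σ_{k<=n} f(k)·m(n−k), where F(n) = P(τ <= n) and m(0) = 0
m(1) = F(1) = 1/6
m(2) = F(2) + f(1)·m(1) = 1/3 + 1/6·1/6 = 13/36
m(3) = F(3) + f(1)·m(2) + f(2)·m(1) = 1/2 + 1/6·13/36 + 1/6·1/6 = 127/216
m(4) = F(4) + f(1)·m(3) + f(2)·m(2) + f(3)·m(1) = 5/6 + 1/6·127/216 + 1/6·13/36 + 1/6·1/6 = 1321/1296
E[N_4] = m(4) = 1321/1296

1321/1296


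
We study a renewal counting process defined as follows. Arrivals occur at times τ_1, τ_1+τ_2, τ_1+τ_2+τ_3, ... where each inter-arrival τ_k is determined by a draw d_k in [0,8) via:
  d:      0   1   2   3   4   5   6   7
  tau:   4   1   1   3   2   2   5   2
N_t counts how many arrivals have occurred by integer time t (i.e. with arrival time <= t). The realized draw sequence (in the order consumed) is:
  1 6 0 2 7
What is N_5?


draw d_1=1: τ_1=1, arrival time A_1=1
draw d_2=6: τ_2=5, arrival time A_2=6
draw d_3=0: τ_3=4, arrival time A_3=10
draw d_4=2: τ_4=1, arrival time A_4=11
draw d_5=7: τ_5=2, arrival time A_5=13
N_t over t=0..5: 0:0 1:1 2:1 3:1 4:1 5:1

1


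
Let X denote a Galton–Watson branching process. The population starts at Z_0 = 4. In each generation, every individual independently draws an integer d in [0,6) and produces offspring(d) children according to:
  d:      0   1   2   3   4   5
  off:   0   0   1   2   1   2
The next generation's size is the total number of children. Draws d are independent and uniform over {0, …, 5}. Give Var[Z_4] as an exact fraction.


Outcome values over d=0..5: [0, 0, 1, 2, 1, 2]
Σy = 6, Σy² = 10, M = 6
μ = 6/6 = 1,  σ² = 10/6 − (1)² = 2/3
V_0 = 0, E_0 = 4
V_1 = 2/3·E_0 + (1)²·V_0 = 8/3;  E_1 = 4
V_2 = 2/3·E_1 + (1)²·V_1 = 16/3;  E_2 = 4
V_3 = 2/3·E_2 + (1)²·V_2 = 8;  E_3 = 4
V_4 = 2/3·E_3 + (1)²·V_3 = 32/3;  E_4 = 4

32/3


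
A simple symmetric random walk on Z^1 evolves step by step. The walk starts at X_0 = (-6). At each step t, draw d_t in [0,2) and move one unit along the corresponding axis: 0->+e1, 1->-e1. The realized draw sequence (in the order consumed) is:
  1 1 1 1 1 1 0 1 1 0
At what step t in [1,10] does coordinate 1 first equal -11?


5

t=0: X=(-6), d=1 → -e1, X_1=(-7)
t=1: X=(-7), d=1 → -e1, X_2=(-8)
t=2: X=(-8), d=1 → -e1, X_3=(-9)
t=3: X=(-9), d=1 → -e1, X_4=(-10)
t=4: X=(-10), d=1 → -e1, X_5=(-11)
t=5: X=(-11), d=1 → -e1, X_6=(-12)
t=6: X=(-12), d=0 → +e1, X_7=(-11)
t=7: X=(-11), d=1 → -e1, X_8=(-12)
t=8: X=(-12), d=1 → -e1, X_9=(-13)
t=9: X=(-13), d=0 → +e1, X_10=(-12)


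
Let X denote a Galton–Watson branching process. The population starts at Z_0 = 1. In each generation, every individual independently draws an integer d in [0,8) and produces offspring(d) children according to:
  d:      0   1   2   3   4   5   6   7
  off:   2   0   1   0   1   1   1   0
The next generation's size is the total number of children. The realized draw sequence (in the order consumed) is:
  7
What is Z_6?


gen 0: Z_0=1, draws=[7], offspring=[0], Z_1=0
gen 1: Z_1=0, draws=[], offspring=[], Z_2=0
gen 2: Z_2=0, draws=[], offspring=[], Z_3=0
gen 3: Z_3=0, draws=[], offspring=[], Z_4=0
gen 4: Z_4=0, draws=[], offspring=[], Z_5=0
gen 5: Z_5=0, draws=[], offspring=[], Z_6=0

0


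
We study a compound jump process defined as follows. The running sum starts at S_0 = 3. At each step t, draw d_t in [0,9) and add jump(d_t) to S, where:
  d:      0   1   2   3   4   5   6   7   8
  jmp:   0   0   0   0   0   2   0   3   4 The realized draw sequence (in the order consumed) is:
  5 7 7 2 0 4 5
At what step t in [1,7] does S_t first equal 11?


3

t=0: S=3, d=5, jump=2, S_1=5
t=1: S=5, d=7, jump=3, S_2=8
t=2: S=8, d=7, jump=3, S_3=11
t=3: S=11, d=2, jump=0, S_4=11
t=4: S=11, d=0, jump=0, S_5=11
t=5: S=11, d=4, jump=0, S_6=11
t=6: S=11, d=5, jump=2, S_7=13


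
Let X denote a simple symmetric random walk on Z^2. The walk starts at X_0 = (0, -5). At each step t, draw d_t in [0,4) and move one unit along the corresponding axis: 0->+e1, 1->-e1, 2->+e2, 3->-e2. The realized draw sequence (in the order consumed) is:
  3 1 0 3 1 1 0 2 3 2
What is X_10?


t=0: X=(0, -5), d=3 → -e2, X_1=(0, -6)
t=1: X=(0, -6), d=1 → -e1, X_2=(-1, -6)
t=2: X=(-1, -6), d=0 → +e1, X_3=(0, -6)
t=3: X=(0, -6), d=3 → -e2, X_4=(0, -7)
t=4: X=(0, -7), d=1 → -e1, X_5=(-1, -7)
t=5: X=(-1, -7), d=1 → -e1, X_6=(-2, -7)
t=6: X=(-2, -7), d=0 → +e1, X_7=(-1, -7)
t=7: X=(-1, -7), d=2 → +e2, X_8=(-1, -6)
t=8: X=(-1, -6), d=3 → -e2, X_9=(-1, -7)
t=9: X=(-1, -7), d=2 → +e2, X_10=(-1, -6)

(-1, -6)


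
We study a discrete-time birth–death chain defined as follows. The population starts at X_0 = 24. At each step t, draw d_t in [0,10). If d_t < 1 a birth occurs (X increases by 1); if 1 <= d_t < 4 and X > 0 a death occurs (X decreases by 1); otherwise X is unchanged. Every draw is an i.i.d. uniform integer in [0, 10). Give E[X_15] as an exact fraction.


21

X can drop by at most 1 per step and X_0 = 24 > T = 15, so X_t >= 24 − t >= 9 > 0 for every t <= 15: the floor at 0 (the 'and X > 0' condition) never binds. Hence X_15 = X_0 + Σ_{t<15} Y_t with i.i.d. increments Y_t = y(d_t) ∈ {+1, −1, 0}.
Outcome values over d=0..9: [1, -1, -1, -1, 0, 0, 0, 0, 0, 0]
Σy = -2, Σy² = 4, M = 10
μ = -2/10 = -1/5,  σ² = 4/10 − (-1/5)² = 9/25
E[X_15] = 24 + 15·(-1/5) = 21


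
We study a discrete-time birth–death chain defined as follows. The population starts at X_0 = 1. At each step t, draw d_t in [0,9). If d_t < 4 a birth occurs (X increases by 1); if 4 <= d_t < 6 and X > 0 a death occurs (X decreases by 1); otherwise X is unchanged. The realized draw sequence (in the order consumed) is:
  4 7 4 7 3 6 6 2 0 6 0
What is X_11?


t=0: X=1, d=4 → death, X_1=0
t=1: X=0, d=7 → hold, X_2=0
t=2: X=0, d=4 → hold, X_3=0
t=3: X=0, d=7 → hold, X_4=0
t=4: X=0, d=3 → birth, X_5=1
t=5: X=1, d=6 → hold, X_6=1
t=6: X=1, d=6 → hold, X_7=1
t=7: X=1, d=2 → birth, X_8=2
t=8: X=2, d=0 → birth, X_9=3
t=9: X=3, d=6 → hold, X_10=3
t=10: X=3, d=0 → birth, X_11=4

4


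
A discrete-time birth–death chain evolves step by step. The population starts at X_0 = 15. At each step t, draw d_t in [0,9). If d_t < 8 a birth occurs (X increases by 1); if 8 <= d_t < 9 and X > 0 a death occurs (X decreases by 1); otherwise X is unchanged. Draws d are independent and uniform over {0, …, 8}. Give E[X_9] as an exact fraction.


22

X can drop by at most 1 per step and X_0 = 15 > T = 9, so X_t >= 15 − t >= 6 > 0 for every t <= 9: the floor at 0 (the 'and X > 0' condition) never binds. Hence X_9 = X_0 + Σ_{t<9} Y_t with i.i.d. increments Y_t = y(d_t) ∈ {+1, −1, 0}.
Outcome values over d=0..8: [1, 1, 1, 1, 1, 1, 1, 1, -1]
Σy = 7, Σy² = 9, M = 9
μ = 7/9 = 7/9,  σ² = 9/9 − (7/9)² = 32/81
E[X_9] = 15 + 9·(7/9) = 22


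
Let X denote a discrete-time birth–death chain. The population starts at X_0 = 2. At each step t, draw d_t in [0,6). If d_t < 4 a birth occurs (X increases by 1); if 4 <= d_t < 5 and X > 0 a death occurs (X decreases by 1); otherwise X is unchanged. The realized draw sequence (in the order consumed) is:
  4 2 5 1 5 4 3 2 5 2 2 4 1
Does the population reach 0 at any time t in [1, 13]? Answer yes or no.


t=0: X=2, d=4 → death, X_1=1
t=1: X=1, d=2 → birth, X_2=2
t=2: X=2, d=5 → hold, X_3=2
t=3: X=2, d=1 → birth, X_4=3
t=4: X=3, d=5 → hold, X_5=3
t=5: X=3, d=4 → death, X_6=2
t=6: X=2, d=3 → birth, X_7=3
t=7: X=3, d=2 → birth, X_8=4
t=8: X=4, d=5 → hold, X_9=4
t=9: X=4, d=2 → birth, X_10=5
t=10: X=5, d=2 → birth, X_11=6
t=11: X=6, d=4 → death, X_12=5
t=12: X=5, d=1 → birth, X_13=6

no


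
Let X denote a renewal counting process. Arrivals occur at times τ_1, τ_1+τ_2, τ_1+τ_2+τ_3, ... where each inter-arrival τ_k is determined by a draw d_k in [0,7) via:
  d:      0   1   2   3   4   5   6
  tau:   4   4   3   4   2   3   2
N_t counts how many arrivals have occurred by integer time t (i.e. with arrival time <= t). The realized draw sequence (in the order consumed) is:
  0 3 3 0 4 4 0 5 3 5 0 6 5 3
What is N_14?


3

draw d_1=0: τ_1=4, arrival time A_1=4
draw d_2=3: τ_2=4, arrival time A_2=8
draw d_3=3: τ_3=4, arrival time A_3=12
draw d_4=0: τ_4=4, arrival time A_4=16
draw d_5=4: τ_5=2, arrival time A_5=18
draw d_6=4: τ_6=2, arrival time A_6=20
draw d_7=0: τ_7=4, arrival time A_7=24
draw d_8=5: τ_8=3, arrival time A_8=27
draw d_9=3: τ_9=4, arrival time A_9=31
draw d_10=5: τ_10=3, arrival time A_10=34
draw d_11=0: τ_11=4, arrival time A_11=38
draw d_12=6: τ_12=2, arrival time A_12=40
draw d_13=5: τ_13=3, arrival time A_13=43
draw d_14=3: τ_14=4, arrival time A_14=47
N_t over t=0..14: 0:0 1:0 2:0 3:0 4:1 5:1 6:1 7:1 8:2 9:2 10:2 11:2 12:3 13:3 14:3


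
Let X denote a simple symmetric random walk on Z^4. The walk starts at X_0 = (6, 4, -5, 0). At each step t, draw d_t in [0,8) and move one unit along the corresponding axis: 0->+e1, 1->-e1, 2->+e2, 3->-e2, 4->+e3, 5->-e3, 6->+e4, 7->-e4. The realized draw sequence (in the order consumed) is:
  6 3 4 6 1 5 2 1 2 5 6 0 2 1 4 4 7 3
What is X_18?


(4, 5, -4, 2)

t=0: X=(6, 4, -5, 0), d=6 → +e4, X_1=(6, 4, -5, 1)
t=1: X=(6, 4, -5, 1), d=3 → -e2, X_2=(6, 3, -5, 1)
t=2: X=(6, 3, -5, 1), d=4 → +e3, X_3=(6, 3, -4, 1)
t=3: X=(6, 3, -4, 1), d=6 → +e4, X_4=(6, 3, -4, 2)
t=4: X=(6, 3, -4, 2), d=1 → -e1, X_5=(5, 3, -4, 2)
t=5: X=(5, 3, -4, 2), d=5 → -e3, X_6=(5, 3, -5, 2)
t=6: X=(5, 3, -5, 2), d=2 → +e2, X_7=(5, 4, -5, 2)
t=7: X=(5, 4, -5, 2), d=1 → -e1, X_8=(4, 4, -5, 2)
t=8: X=(4, 4, -5, 2), d=2 → +e2, X_9=(4, 5, -5, 2)
t=9: X=(4, 5, -5, 2), d=5 → -e3, X_10=(4, 5, -6, 2)
t=10: X=(4, 5, -6, 2), d=6 → +e4, X_11=(4, 5, -6, 3)
t=11: X=(4, 5, -6, 3), d=0 → +e1, X_12=(5, 5, -6, 3)
t=12: X=(5, 5, -6, 3), d=2 → +e2, X_13=(5, 6, -6, 3)
t=13: X=(5, 6, -6, 3), d=1 → -e1, X_14=(4, 6, -6, 3)
t=14: X=(4, 6, -6, 3), d=4 → +e3, X_15=(4, 6, -5, 3)
t=15: X=(4, 6, -5, 3), d=4 → +e3, X_16=(4, 6, -4, 3)
t=16: X=(4, 6, -4, 3), d=7 → -e4, X_17=(4, 6, -4, 2)
t=17: X=(4, 6, -4, 2), d=3 → -e2, X_18=(4, 5, -4, 2)


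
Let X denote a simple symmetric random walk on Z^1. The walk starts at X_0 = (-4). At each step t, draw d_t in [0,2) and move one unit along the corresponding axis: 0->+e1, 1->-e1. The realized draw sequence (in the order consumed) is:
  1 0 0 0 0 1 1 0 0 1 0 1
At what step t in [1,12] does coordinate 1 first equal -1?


5

t=0: X=(-4), d=1 → -e1, X_1=(-5)
t=1: X=(-5), d=0 → +e1, X_2=(-4)
t=2: X=(-4), d=0 → +e1, X_3=(-3)
t=3: X=(-3), d=0 → +e1, X_4=(-2)
t=4: X=(-2), d=0 → +e1, X_5=(-1)
t=5: X=(-1), d=1 → -e1, X_6=(-2)
t=6: X=(-2), d=1 → -e1, X_7=(-3)
t=7: X=(-3), d=0 → +e1, X_8=(-2)
t=8: X=(-2), d=0 → +e1, X_9=(-1)
t=9: X=(-1), d=1 → -e1, X_10=(-2)
t=10: X=(-2), d=0 → +e1, X_11=(-1)
t=11: X=(-1), d=1 → -e1, X_12=(-2)


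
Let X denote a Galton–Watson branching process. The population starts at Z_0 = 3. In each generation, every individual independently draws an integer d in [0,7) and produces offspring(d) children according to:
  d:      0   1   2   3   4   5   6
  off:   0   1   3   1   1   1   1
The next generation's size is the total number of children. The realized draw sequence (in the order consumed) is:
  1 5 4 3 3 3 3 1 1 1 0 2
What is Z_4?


4

gen 0: Z_0=3, draws=[1, 5, 4], offspring=[1, 1, 1], Z_1=3
gen 1: Z_1=3, draws=[3, 3, 3], offspring=[1, 1, 1], Z_2=3
gen 2: Z_2=3, draws=[3, 1, 1], offspring=[1, 1, 1], Z_3=3
gen 3: Z_3=3, draws=[1, 0, 2], offspring=[1, 0, 3], Z_4=4


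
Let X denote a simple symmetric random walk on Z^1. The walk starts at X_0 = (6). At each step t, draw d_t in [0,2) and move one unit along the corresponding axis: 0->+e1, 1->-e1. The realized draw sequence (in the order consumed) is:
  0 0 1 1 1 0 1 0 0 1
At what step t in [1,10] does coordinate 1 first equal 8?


2

t=0: X=(6), d=0 → +e1, X_1=(7)
t=1: X=(7), d=0 → +e1, X_2=(8)
t=2: X=(8), d=1 → -e1, X_3=(7)
t=3: X=(7), d=1 → -e1, X_4=(6)
t=4: X=(6), d=1 → -e1, X_5=(5)
t=5: X=(5), d=0 → +e1, X_6=(6)
t=6: X=(6), d=1 → -e1, X_7=(5)
t=7: X=(5), d=0 → +e1, X_8=(6)
t=8: X=(6), d=0 → +e1, X_9=(7)
t=9: X=(7), d=1 → -e1, X_10=(6)


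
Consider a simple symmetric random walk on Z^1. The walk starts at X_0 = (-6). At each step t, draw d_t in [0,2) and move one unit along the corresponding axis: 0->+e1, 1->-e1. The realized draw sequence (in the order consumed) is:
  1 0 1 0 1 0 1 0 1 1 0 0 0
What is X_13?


(-5)

t=0: X=(-6), d=1 → -e1, X_1=(-7)
t=1: X=(-7), d=0 → +e1, X_2=(-6)
t=2: X=(-6), d=1 → -e1, X_3=(-7)
t=3: X=(-7), d=0 → +e1, X_4=(-6)
t=4: X=(-6), d=1 → -e1, X_5=(-7)
t=5: X=(-7), d=0 → +e1, X_6=(-6)
t=6: X=(-6), d=1 → -e1, X_7=(-7)
t=7: X=(-7), d=0 → +e1, X_8=(-6)
t=8: X=(-6), d=1 → -e1, X_9=(-7)
t=9: X=(-7), d=1 → -e1, X_10=(-8)
t=10: X=(-8), d=0 → +e1, X_11=(-7)
t=11: X=(-7), d=0 → +e1, X_12=(-6)
t=12: X=(-6), d=0 → +e1, X_13=(-5)


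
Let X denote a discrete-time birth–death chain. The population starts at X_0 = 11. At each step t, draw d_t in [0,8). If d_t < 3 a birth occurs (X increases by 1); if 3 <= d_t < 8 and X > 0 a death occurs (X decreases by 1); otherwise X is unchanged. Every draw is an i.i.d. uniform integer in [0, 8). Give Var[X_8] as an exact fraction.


X can drop by at most 1 per step and X_0 = 11 > T = 8, so X_t >= 11 − t >= 3 > 0 for every t <= 8: the floor at 0 (the 'and X > 0' condition) never binds. Hence X_8 = X_0 + Σ_{t<8} Y_t with i.i.d. increments Y_t = y(d_t) ∈ {+1, −1, 0}.
Outcome values over d=0..7: [1, 1, 1, -1, -1, -1, -1, -1]
Σy = -2, Σy² = 8, M = 8
μ = -2/8 = -1/4,  σ² = 8/8 − (-1/4)² = 15/16
Independent increments: Var[X_8] = 8·σ² = 8·(15/16) = 15/2

15/2


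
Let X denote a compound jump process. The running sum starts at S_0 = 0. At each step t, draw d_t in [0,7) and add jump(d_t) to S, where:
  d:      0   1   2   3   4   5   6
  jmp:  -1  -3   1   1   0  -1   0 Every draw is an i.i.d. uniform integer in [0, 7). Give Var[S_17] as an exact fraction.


Outcome values over d=0..6: [-1, -3, 1, 1, 0, -1, 0]
Σy = -3, Σy² = 13, M = 7
μ = -3/7 = -3/7,  σ² = 13/7 − (-3/7)² = 82/49
Independent increments: Var[S_17] = 17·σ² = 17·(82/49) = 1394/49

1394/49


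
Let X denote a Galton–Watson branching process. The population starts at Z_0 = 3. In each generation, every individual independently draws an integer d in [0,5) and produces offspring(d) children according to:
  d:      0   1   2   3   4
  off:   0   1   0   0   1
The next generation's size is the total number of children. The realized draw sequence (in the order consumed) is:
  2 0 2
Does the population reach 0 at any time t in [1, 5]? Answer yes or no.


yes

gen 0: Z_0=3, draws=[2, 0, 2], offspring=[0, 0, 0], Z_1=0
gen 1: Z_1=0, draws=[], offspring=[], Z_2=0
gen 2: Z_2=0, draws=[], offspring=[], Z_3=0
gen 3: Z_3=0, draws=[], offspring=[], Z_4=0
gen 4: Z_4=0, draws=[], offspring=[], Z_5=0


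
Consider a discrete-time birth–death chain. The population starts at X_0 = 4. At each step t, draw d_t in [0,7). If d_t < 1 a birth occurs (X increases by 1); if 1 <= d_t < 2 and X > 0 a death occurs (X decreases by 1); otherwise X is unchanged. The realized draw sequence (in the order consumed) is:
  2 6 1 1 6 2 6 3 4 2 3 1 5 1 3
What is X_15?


0

t=0: X=4, d=2 → hold, X_1=4
t=1: X=4, d=6 → hold, X_2=4
t=2: X=4, d=1 → death, X_3=3
t=3: X=3, d=1 → death, X_4=2
t=4: X=2, d=6 → hold, X_5=2
t=5: X=2, d=2 → hold, X_6=2
t=6: X=2, d=6 → hold, X_7=2
t=7: X=2, d=3 → hold, X_8=2
t=8: X=2, d=4 → hold, X_9=2
t=9: X=2, d=2 → hold, X_10=2
t=10: X=2, d=3 → hold, X_11=2
t=11: X=2, d=1 → death, X_12=1
t=12: X=1, d=5 → hold, X_13=1
t=13: X=1, d=1 → death, X_14=0
t=14: X=0, d=3 → hold, X_15=0


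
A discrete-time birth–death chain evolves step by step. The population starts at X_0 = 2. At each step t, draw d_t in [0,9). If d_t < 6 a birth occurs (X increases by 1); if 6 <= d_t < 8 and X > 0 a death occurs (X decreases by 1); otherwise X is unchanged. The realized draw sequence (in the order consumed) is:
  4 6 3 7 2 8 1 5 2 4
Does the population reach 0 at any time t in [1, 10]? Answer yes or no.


t=0: X=2, d=4 → birth, X_1=3
t=1: X=3, d=6 → death, X_2=2
t=2: X=2, d=3 → birth, X_3=3
t=3: X=3, d=7 → death, X_4=2
t=4: X=2, d=2 → birth, X_5=3
t=5: X=3, d=8 → hold, X_6=3
t=6: X=3, d=1 → birth, X_7=4
t=7: X=4, d=5 → birth, X_8=5
t=8: X=5, d=2 → birth, X_9=6
t=9: X=6, d=4 → birth, X_10=7

no


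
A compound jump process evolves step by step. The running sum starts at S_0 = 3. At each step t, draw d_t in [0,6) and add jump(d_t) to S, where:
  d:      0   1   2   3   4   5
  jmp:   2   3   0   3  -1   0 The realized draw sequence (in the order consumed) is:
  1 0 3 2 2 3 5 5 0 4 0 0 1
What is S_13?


22

t=0: S=3, d=1, jump=3, S_1=6
t=1: S=6, d=0, jump=2, S_2=8
t=2: S=8, d=3, jump=3, S_3=11
t=3: S=11, d=2, jump=0, S_4=11
t=4: S=11, d=2, jump=0, S_5=11
t=5: S=11, d=3, jump=3, S_6=14
t=6: S=14, d=5, jump=0, S_7=14
t=7: S=14, d=5, jump=0, S_8=14
t=8: S=14, d=0, jump=2, S_9=16
t=9: S=16, d=4, jump=-1, S_10=15
t=10: S=15, d=0, jump=2, S_11=17
t=11: S=17, d=0, jump=2, S_12=19
t=12: S=19, d=1, jump=3, S_13=22


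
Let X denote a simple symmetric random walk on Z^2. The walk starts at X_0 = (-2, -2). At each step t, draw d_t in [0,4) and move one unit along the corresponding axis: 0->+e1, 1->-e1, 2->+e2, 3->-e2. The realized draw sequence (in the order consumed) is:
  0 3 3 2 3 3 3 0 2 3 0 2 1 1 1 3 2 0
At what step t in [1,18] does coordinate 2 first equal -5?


6

t=0: X=(-2, -2), d=0 → +e1, X_1=(-1, -2)
t=1: X=(-1, -2), d=3 → -e2, X_2=(-1, -3)
t=2: X=(-1, -3), d=3 → -e2, X_3=(-1, -4)
t=3: X=(-1, -4), d=2 → +e2, X_4=(-1, -3)
t=4: X=(-1, -3), d=3 → -e2, X_5=(-1, -4)
t=5: X=(-1, -4), d=3 → -e2, X_6=(-1, -5)
t=6: X=(-1, -5), d=3 → -e2, X_7=(-1, -6)
t=7: X=(-1, -6), d=0 → +e1, X_8=(0, -6)
t=8: X=(0, -6), d=2 → +e2, X_9=(0, -5)
t=9: X=(0, -5), d=3 → -e2, X_10=(0, -6)
t=10: X=(0, -6), d=0 → +e1, X_11=(1, -6)
t=11: X=(1, -6), d=2 → +e2, X_12=(1, -5)
t=12: X=(1, -5), d=1 → -e1, X_13=(0, -5)
t=13: X=(0, -5), d=1 → -e1, X_14=(-1, -5)
t=14: X=(-1, -5), d=1 → -e1, X_15=(-2, -5)
t=15: X=(-2, -5), d=3 → -e2, X_16=(-2, -6)
t=16: X=(-2, -6), d=2 → +e2, X_17=(-2, -5)
t=17: X=(-2, -5), d=0 → +e1, X_18=(-1, -5)


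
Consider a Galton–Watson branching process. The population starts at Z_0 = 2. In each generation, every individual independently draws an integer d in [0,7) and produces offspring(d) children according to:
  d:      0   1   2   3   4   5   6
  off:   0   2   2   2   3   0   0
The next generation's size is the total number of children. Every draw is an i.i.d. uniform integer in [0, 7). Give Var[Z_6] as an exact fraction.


Outcome values over d=0..6: [0, 2, 2, 2, 3, 0, 0]
Σy = 9, Σy² = 21, M = 7
μ = 9/7 = 9/7,  σ² = 21/7 − (9/7)² = 66/49
V_0 = 0, E_0 = 2
V_1 = 66/49·E_0 + (9/7)²·V_0 = 132/49;  E_1 = 18/7
V_2 = 66/49·E_1 + (9/7)²·V_1 = 19008/2401;  E_2 = 162/49
V_3 = 66/49·E_2 + (9/7)²·V_2 = 2063556/117649;  E_3 = 1458/343
V_4 = 66/49·E_3 + (9/7)²·V_3 = 200154240/5764801;  E_4 = 13122/2401
V_5 = 66/49·E_4 + (9/7)²·V_4 = 18291884292/282475249;  E_5 = 118098/16807
V_6 = 66/49·E_5 + (9/7)²·V_5 = 1612644251328/13841287201;  E_6 = 1062882/117649

1612644251328/13841287201


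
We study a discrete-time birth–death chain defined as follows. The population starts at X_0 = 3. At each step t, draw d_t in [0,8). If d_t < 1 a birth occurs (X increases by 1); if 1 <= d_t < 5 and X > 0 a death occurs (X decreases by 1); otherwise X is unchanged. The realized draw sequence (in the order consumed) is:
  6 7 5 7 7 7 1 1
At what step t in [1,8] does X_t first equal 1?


8

t=0: X=3, d=6 → hold, X_1=3
t=1: X=3, d=7 → hold, X_2=3
t=2: X=3, d=5 → hold, X_3=3
t=3: X=3, d=7 → hold, X_4=3
t=4: X=3, d=7 → hold, X_5=3
t=5: X=3, d=7 → hold, X_6=3
t=6: X=3, d=1 → death, X_7=2
t=7: X=2, d=1 → death, X_8=1


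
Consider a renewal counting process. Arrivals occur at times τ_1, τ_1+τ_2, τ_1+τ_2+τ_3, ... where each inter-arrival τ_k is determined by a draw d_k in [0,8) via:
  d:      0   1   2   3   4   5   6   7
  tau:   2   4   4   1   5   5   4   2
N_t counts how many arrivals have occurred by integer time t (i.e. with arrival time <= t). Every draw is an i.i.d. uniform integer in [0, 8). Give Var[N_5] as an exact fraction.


302778799/1073741824

Inter-arrival values over d=0..7: [2, 4, 4, 1, 5, 5, 4, 2]
Each d has probability 1/8, so the pmf of τ is: f(1) = 1/8, f(2) = 1/4, f(4) = 3/8, f(5) = 1/4
Let p_n(j) = P(N_n = j), with p_0 = [1]. Condition on τ_1: p_n(0) = P(τ > n), and for j >= 1, p_n(j) = Σ_{k<=n} f(k)·p_{n−k}(j−1)
p_1 = [7/8, 1/8]  (j = 0..1)
p_2 = [5/8, 23/64, 1/64]  (j = 0..2)
p_3 = [5/8, 19/64, 39/512, 1/512]  (j = 0..3)
p_4 = [1/4, 39/64, 65/512, 55/4096, 1/4096]  (j = 0..4)
p_5 = [0, 49/64, 101/512, 143/4096, 71/32768, 1/32768]  (j = 0..5)
E[N_5] = Σ j·p_5(j) = 41737/32768;  E[N_5²] = Σ j²·p_5(j) = 62401/32768
Var[N_5] = 62401/32768 − (41737/32768)² = 302778799/1073741824


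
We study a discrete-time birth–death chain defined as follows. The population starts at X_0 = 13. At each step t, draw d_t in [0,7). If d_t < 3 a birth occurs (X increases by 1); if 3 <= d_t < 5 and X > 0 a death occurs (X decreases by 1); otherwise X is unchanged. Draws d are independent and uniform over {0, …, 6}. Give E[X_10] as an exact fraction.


X can drop by at most 1 per step and X_0 = 13 > T = 10, so X_t >= 13 − t >= 3 > 0 for every t <= 10: the floor at 0 (the 'and X > 0' condition) never binds. Hence X_10 = X_0 + Σ_{t<10} Y_t with i.i.d. increments Y_t = y(d_t) ∈ {+1, −1, 0}.
Outcome values over d=0..6: [1, 1, 1, -1, -1, 0, 0]
Σy = 1, Σy² = 5, M = 7
μ = 1/7 = 1/7,  σ² = 5/7 − (1/7)² = 34/49
E[X_10] = 13 + 10·(1/7) = 101/7

101/7


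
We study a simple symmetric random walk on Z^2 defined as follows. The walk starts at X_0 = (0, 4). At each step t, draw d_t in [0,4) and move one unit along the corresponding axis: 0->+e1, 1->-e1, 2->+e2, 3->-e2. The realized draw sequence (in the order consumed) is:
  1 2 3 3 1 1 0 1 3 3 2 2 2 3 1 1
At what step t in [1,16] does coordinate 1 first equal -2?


5

t=0: X=(0, 4), d=1 → -e1, X_1=(-1, 4)
t=1: X=(-1, 4), d=2 → +e2, X_2=(-1, 5)
t=2: X=(-1, 5), d=3 → -e2, X_3=(-1, 4)
t=3: X=(-1, 4), d=3 → -e2, X_4=(-1, 3)
t=4: X=(-1, 3), d=1 → -e1, X_5=(-2, 3)
t=5: X=(-2, 3), d=1 → -e1, X_6=(-3, 3)
t=6: X=(-3, 3), d=0 → +e1, X_7=(-2, 3)
t=7: X=(-2, 3), d=1 → -e1, X_8=(-3, 3)
t=8: X=(-3, 3), d=3 → -e2, X_9=(-3, 2)
t=9: X=(-3, 2), d=3 → -e2, X_10=(-3, 1)
t=10: X=(-3, 1), d=2 → +e2, X_11=(-3, 2)
t=11: X=(-3, 2), d=2 → +e2, X_12=(-3, 3)
t=12: X=(-3, 3), d=2 → +e2, X_13=(-3, 4)
t=13: X=(-3, 4), d=3 → -e2, X_14=(-3, 3)
t=14: X=(-3, 3), d=1 → -e1, X_15=(-4, 3)
t=15: X=(-4, 3), d=1 → -e1, X_16=(-5, 3)


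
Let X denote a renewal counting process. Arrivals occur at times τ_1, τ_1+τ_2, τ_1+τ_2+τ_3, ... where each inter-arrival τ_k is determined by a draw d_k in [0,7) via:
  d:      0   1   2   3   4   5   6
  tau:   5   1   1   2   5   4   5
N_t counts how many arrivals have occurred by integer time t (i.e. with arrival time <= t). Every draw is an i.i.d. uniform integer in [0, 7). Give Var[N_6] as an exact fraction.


Inter-arrival values over d=0..6: [5, 1, 1, 2, 5, 4, 5]
Each d has probability 1/7, so the pmf of τ is: f(1) = 2/7, f(2) = 1/7, f(4) = 1/7, f(5) = 3/7
Let p_n(j) = P(N_n = j), with p_0 = [1]. Condition on τ_1: p_n(0) = P(τ > n), and for j >= 1, p_n(j) = Σ_{k<=n} f(k)·p_{n−k}(j−1)
p_1 = [5/7, 2/7]  (j = 0..1)
p_2 = [4/7, 17/49, 4/49]  (j = 0..2)
p_3 = [4/7, 13/49, 48/343, 8/343]  (j = 0..3)
p_4 = [3/7, 19/49, 43/343, 124/2401, 16/2401]  (j = 0..4)
p_5 = [0, 36/49, 65/343, 134/2401, 304/16807, 32/16807]  (j = 0..5)
p_6 = [0, 22/49, 150/343, 201/2401, 8/343, 720/117649, 64/117649]  (j = 0..6)
E[N_6] = Σ j·p_6(j) = 200229/117649;  E[N_6²] = Σ j²·p_6(j) = 411471/117649
Var[N_6] = 411471/117649 − (200229/117649)² = 8317499238/13841287201

8317499238/13841287201
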